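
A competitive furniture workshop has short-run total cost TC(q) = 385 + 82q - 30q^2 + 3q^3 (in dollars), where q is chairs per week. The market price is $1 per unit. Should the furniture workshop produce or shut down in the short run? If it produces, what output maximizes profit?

From TC, MC = TC'(q) = 82 - 60q + 9q^2 and AVC = VC/q = 82 - 30q + 3q^2.
AVC is minimized where dAVC/dq = -30 + 6q = 0, at q = 5; min AVC = 82 - 30·5 + 3·5^2 = $7.
Since P = $1 < min AVC = $7, price fails to cover variable cost at any output.
Best response: produce nothing and absorb the $385 fixed cost.

Shut down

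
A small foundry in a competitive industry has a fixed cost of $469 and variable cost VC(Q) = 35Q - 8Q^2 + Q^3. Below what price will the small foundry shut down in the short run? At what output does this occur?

$19 per unit, at Q = 4

The firm shuts down when price falls below the minimum of average variable cost. AVC = VC/Q = 35 - 8Q + Q^2.
At the minimum of AVC, MC = AVC. MC = 35 - 16Q + 3Q^2; setting MC = AVC gives 2Q^2 - 8Q = 0, so Q = 4. min AVC = 19.
The firm shuts down for any P below $19.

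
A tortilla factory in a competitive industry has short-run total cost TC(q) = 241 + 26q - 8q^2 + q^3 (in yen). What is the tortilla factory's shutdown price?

Short-run supply begins at min AVC. From VC = 26q - 8q^2 + q^3, AVC = 26 - 8q + q^2.
At the minimum of AVC, MC = AVC. MC = 26 - 16q + 3q^2; setting MC = AVC gives 2q^2 - 8q = 0, so q = 4. min AVC = 10.
The firm shuts down for any P below ¥10.

¥10 per unit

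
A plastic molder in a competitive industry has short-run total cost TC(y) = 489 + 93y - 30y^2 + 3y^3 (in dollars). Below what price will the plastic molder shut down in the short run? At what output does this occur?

$18 per unit, at y = 5

The firm shuts down when price falls below the minimum of average variable cost. AVC = VC/y = 93 - 30y + 3y^2.
At the minimum of AVC, MC = AVC. MC = 93 - 60y + 9y^2; setting MC = AVC gives 6y^2 - 30y = 0, so y = 5. min AVC = 18.
So the shutdown price is $18.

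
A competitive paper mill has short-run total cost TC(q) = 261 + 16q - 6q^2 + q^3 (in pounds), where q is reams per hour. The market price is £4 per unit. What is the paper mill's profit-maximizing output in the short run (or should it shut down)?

Strip out fixed cost: VC = 16q - 6q^2 + q^3. Then AVC = 16 - 6q + q^2 and MC = 16 - 12q + 3q^2.
AVC hits its minimum where MC = AVC, at q = 3, giving min AVC = 16 - 6·3 + 3^2 = £7.
With P < min AVC (£4 < £7), every unit sold adds to the loss.
Shutting down limits the loss to fixed cost, £261.

Shut down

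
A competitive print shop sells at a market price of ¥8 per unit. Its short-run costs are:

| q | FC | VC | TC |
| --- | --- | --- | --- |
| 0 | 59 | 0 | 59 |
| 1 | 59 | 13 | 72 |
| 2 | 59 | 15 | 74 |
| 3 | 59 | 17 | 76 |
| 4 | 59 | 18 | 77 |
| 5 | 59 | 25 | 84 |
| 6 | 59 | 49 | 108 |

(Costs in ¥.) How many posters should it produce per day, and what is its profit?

q = 5; profit = -¥44

Compute π = P·q − TC at each output: q=0: -59; q=1: -64; q=2: -58; q=3: -52; q=4: -45; q=5: -44; q=6: -60.
Profit is maximized at q = 5. AVC there is 25/5 = ¥5 ≤ P, so producing beats shutting down (which would give -¥59).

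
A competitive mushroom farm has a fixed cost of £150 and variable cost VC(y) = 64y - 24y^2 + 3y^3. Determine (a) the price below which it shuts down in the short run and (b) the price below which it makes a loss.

Shutdown price = £16; break-even price = £49

Shutdown price = min AVC. AVC = 64 - 24y + 3y^2, with vertex at y = 4 and minimum £16.
ATC = 150/y + 64 - 24y + 3y^2. Setting dATC/dy = −150/y^2 − 24 + 6y = 0 gives y = 5 (since 6·5^3 − 24·5^2 = 150).
min ATC = 150/5 + 64 − 24·5 + 3·5^2 = £49. That is the break-even price.
For £16 ≤ P < £49 the firm produces at a loss; below £16 it shuts down.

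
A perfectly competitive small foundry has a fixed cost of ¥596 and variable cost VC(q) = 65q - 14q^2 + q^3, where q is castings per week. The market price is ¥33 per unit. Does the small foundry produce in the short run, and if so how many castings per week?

Produce at q = 8

From TC, MC = TC'(q) = 65 - 28q + 3q^2 and AVC = VC/q = 65 - 14q + q^2.
The AVC parabola has its vertex at q = 14/2 = 7, where AVC = 65 - 14·7 + 7^2 = ¥16.
Since P = ¥33 ≥ min AVC = ¥16, price covers variable cost and the firm should produce.
P = MC gives 32 - 28q + 3q^2 = 0, with roots 4/3 and 8. Take the larger (rising MC): q* = 8.
Check: AVC at q = 8 is ¥17 ≤ P, so revenue covers variable cost.
Profit = P·q − TC = 33·8 − 732 = -¥468, a loss, but smaller than the ¥596 fixed cost the firm would lose by shutting down.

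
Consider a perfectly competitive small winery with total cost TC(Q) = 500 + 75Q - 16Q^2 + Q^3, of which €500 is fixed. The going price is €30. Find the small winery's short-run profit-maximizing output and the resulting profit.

Profit = -€338 at Q = 9

AVC = 75 - 16Q + Q^2 has its minimum €11 at Q = 8; price €30 clears that bar, so the firm operates.
MC = 75 - 32Q + 3Q^2. Setting P = MC and taking the root on the rising branch gives Q* = 9.
TR = 30·9 = 270. TC = 500 + 108 = 608. Profit = 270 − 608 = -€338.
By producing, the firm covers all variable cost plus €162 of fixed cost; shutting down would lose the full €500.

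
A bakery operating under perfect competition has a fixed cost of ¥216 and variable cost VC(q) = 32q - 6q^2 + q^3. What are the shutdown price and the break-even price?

AVC = 32 - 6q + q^2; minimized at q = 3, giving min AVC = ¥23. That is the shutdown price.
ATC = 216/q + 32 - 6q + q^2. Setting dATC/dq = −216/q^2 − 6 + 2q = 0 gives q = 6 (since 2·6^3 − 6·6^2 = 216).
min ATC = 216/6 + 32 − 6·6 + 6^2 = ¥68. That is the break-even price.
For ¥23 ≤ P < ¥68 the firm produces at a loss; below ¥23 it shuts down.

Shutdown price = ¥23; break-even price = ¥68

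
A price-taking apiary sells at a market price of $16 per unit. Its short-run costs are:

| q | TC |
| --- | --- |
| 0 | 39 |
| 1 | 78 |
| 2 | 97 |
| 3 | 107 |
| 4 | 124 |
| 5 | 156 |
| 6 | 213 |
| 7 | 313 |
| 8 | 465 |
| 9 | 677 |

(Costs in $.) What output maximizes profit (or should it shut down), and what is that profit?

q = 0 (shut down); profit = -$39

Compute π = P·q − TC at each output: q=0: -39; q=1: -62; q=2: -65; q=3: -59; q=4: -60; q=5: -76; q=6: -117; q=7: -201; q=8: -337; q=9: -533.
Profit is highest at q = 0. Equivalently, the lowest AVC in the table is 85/4 ≈ $21.25 at q = 4, and P = $16 falls below it — price never covers variable cost, so the firm shuts down and loses only its fixed cost.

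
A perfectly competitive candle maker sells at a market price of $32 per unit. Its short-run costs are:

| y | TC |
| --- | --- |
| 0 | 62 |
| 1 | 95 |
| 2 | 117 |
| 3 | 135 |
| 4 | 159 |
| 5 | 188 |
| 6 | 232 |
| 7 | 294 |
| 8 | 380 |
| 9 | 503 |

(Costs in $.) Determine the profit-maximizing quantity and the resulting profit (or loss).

y = 5; profit = -$28

Profit at each row (π = 32y − TC): y=0: -62; y=1: -63; y=2: -53; y=3: -39; y=4: -31; y=5: -28; y=6: -40; y=7: -70; y=8: -124; y=9: -215.
Profit is maximized at y = 5. AVC there is 126/5 = $25.20 ≤ P, so producing beats shutting down (which would give -$62).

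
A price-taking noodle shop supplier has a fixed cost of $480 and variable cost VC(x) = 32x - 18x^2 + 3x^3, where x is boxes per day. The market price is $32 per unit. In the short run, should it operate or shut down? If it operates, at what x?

Variable cost is VC = 32x - 18x^2 + 3x^3, so AVC = VC/x = 32 - 18x + 3x^2 and MC = dTC/dx = 32 - 36x + 9x^2.
The AVC parabola has its vertex at x = 18/6 = 3, where AVC = 32 - 18·3 + 3·3^2 = $5.
P = $32 exceeds min AVC = $5, so the firm stays open.
P = MC gives -36x + 9x^2 = 0, with roots 0 and 4. Take the larger (rising MC): x* = 4.
Check: AVC at x = 4 is $8 ≤ P, so revenue covers variable cost.
Profit = P·x − TC = 32·4 − 512 = -$384, a loss, but smaller than the $480 fixed cost the firm would lose by shutting down.

Produce at x = 4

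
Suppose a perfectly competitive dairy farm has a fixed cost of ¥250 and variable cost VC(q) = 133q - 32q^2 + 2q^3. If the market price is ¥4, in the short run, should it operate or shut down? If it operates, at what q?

Variable cost is VC = 133q - 32q^2 + 2q^3, so AVC = VC/q = 133 - 32q + 2q^2 and MC = dTC/dq = 133 - 64q + 6q^2.
The AVC parabola has its vertex at q = 32/4 = 8, where AVC = 133 - 32·8 + 2·8^2 = ¥5.
Since P = ¥4 < min AVC = ¥5, price fails to cover variable cost at any output.
Best response: produce nothing and absorb the ¥250 fixed cost.

Shut down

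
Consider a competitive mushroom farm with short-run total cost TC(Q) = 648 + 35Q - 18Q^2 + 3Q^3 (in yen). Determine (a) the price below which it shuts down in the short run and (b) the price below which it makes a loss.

Shutdown price = min AVC. AVC = 35 - 18Q + 3Q^2, with vertex at Q = 3 and minimum ¥8.
ATC = 648/Q + 35 - 18Q + 3Q^2. Setting dATC/dQ = −648/Q^2 − 18 + 6Q = 0 gives Q = 6 (since 6·6^3 − 18·6^2 = 648).
min ATC = 648/6 + 35 − 18·6 + 3·6^2 = ¥143. That is the break-even price.
For ¥8 ≤ P < ¥143 the firm produces at a loss; below ¥8 it shuts down.

Shutdown price = ¥8; break-even price = ¥143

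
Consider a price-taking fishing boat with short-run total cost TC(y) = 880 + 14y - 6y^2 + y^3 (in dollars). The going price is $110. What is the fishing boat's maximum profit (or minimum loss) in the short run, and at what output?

Profit = -$240 at y = 8

AVC = 14 - 6y + y^2; min AVC = $5 at y = 3. Since P = $110 ≥ min AVC, the firm produces.
MC = 14 - 12y + 3y^2. Setting P = MC and taking the root on the rising branch gives y* = 8.
TR = 110·8 = 880. TC = 880 + 240 = 1120. Profit = 880 − 1120 = -$240.
Shutting down would mean losing the fixed cost of $880, so operating at a loss of $240 is better by $640.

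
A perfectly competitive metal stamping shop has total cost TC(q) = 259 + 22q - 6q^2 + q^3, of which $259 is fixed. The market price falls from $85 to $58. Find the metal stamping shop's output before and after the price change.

Output falls from 7 to 6

AVC = 22 - 6q + q^2, minimized at q = 3 where min AVC = $13. MC = 22 - 12q + 3q^2.
At P = $85 ≥ min AVC, set P = MC on the rising branch: q = 7.
At P = $58 ≥ min AVC, set P = MC: q = 6. The firm stays open but cuts output.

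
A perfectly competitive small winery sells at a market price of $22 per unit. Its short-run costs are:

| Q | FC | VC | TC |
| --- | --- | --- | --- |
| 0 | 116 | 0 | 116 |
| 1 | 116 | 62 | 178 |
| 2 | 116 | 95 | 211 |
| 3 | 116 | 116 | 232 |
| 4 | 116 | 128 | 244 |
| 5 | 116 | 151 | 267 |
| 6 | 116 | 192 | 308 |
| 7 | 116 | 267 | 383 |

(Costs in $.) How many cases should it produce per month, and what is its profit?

Q = 0 (shut down); profit = -$116

Profit at each row (π = 22Q − TC): Q=0: -116; Q=1: -156; Q=2: -167; Q=3: -166; Q=4: -156; Q=5: -157; Q=6: -176; Q=7: -229.
Profit is highest at Q = 0. Equivalently, the lowest AVC in the table is 151/5 ≈ $30.20 at Q = 5, and P = $22 falls below it — price never covers variable cost, so the firm shuts down and loses only its fixed cost.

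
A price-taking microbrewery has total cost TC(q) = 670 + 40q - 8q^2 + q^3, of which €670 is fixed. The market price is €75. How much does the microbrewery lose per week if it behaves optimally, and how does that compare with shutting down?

AVC = 40 - 8q + q^2 has its minimum €24 at q = 4; price €75 clears that bar, so the firm operates.
With MC = 40 - 16q + 3q^2, P = MC on the upward-sloping part at q* = 7.
TR = 75·7 = 525. TC = 670 + 231 = 901. Profit = 525 − 901 = -€376.
By producing, the firm covers all variable cost plus €294 of fixed cost; shutting down would lose the full €670.

Profit = -€376 at q = 7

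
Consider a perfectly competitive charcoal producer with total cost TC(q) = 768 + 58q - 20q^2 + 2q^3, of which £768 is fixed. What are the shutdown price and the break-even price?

Shutdown price = £8; break-even price = £122

Shutdown price = min AVC. AVC = 58 - 20q + 2q^2, with vertex at q = 5 and minimum £8.
ATC = 768/q + 58 - 20q + 2q^2. Setting dATC/dq = −768/q^2 − 20 + 4q = 0 gives q = 8 (since 4·8^3 − 20·8^2 = 768).
min ATC = 768/8 + 58 − 20·8 + 2·8^2 = £122. That is the break-even price.
Between these two prices the firm operates at a loss; above £122 it earns a profit.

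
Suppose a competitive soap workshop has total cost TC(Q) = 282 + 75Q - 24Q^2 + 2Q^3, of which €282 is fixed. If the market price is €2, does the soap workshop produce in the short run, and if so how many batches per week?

Variable cost is VC = 75Q - 24Q^2 + 2Q^3, so AVC = VC/Q = 75 - 24Q + 2Q^2 and MC = dTC/dQ = 75 - 48Q + 6Q^2.
The AVC parabola has its vertex at Q = 24/4 = 6, where AVC = 75 - 24·6 + 2·6^2 = €3.
P = €2 lies below min AVC = €3; no output level covers variable cost.
Best response: produce nothing and absorb the €282 fixed cost.

Shut down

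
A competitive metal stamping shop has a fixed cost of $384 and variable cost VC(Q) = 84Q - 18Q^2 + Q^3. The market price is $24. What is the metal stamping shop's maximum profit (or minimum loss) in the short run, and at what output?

AVC = 84 - 18Q + Q^2 has its minimum $3 at Q = 9; price $24 clears that bar, so the firm operates.
With MC = 84 - 36Q + 3Q^2, P = MC on the upward-sloping part at Q* = 10.
TR = 24·10 = 240. TC = 384 + 40 = 424. Profit = 240 − 424 = -$184.
That loss of $184 beats the $384 the firm would lose by shutting down; producing recovers $200 of fixed cost.

Profit = -$184 at Q = 10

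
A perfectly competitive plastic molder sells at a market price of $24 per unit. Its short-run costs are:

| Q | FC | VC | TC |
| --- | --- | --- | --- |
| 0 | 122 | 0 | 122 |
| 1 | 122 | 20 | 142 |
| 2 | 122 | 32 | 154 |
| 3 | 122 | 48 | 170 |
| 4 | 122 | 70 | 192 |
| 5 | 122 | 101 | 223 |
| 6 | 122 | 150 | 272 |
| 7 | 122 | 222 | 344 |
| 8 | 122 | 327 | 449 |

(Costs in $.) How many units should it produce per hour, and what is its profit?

Q = 4; profit = -$96

Tabulate TR − TC: Q=0: -122; Q=1: -118; Q=2: -106; Q=3: -98; Q=4: -96; Q=5: -103; Q=6: -128; Q=7: -176; Q=8: -257.
Profit is maximized at Q = 4. AVC there is 70/4 = $17.50 ≤ P, so producing beats shutting down (which would give -$122).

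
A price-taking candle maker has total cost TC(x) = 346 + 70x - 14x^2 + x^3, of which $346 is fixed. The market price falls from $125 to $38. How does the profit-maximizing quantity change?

MC = 70 - 28x + 3x^2; the shutdown threshold is min AVC = $21 (at x = 7).
With P = $125 above the shutdown price, P = MC gives x = 11.
At P = $38 ≥ min AVC, set P = MC: x = 8. The firm stays open but cuts output.

Output falls from 11 to 8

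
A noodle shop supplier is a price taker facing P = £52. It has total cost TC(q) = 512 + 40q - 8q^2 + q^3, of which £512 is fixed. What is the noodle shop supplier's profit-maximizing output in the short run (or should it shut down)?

Produce at q = 6

From TC, MC = TC'(q) = 40 - 16q + 3q^2 and AVC = VC/q = 40 - 8q + q^2.
AVC hits its minimum where MC = AVC, at q = 4, giving min AVC = 40 - 8·4 + 4^2 = £24.
P = £52 exceeds min AVC = £24, so the firm stays open.
Solving P = MC: -12 - 16q + 3q^2 = 0 ⇒ q = -2/3 or 6. On the upward-sloping branch, q* = 6.
Check: AVC at q = 6 is £28 ≤ P, so revenue covers variable cost.
Profit = P·q − TC = 52·6 − 680 = -£368, a loss, but smaller than the £512 fixed cost the firm would lose by shutting down.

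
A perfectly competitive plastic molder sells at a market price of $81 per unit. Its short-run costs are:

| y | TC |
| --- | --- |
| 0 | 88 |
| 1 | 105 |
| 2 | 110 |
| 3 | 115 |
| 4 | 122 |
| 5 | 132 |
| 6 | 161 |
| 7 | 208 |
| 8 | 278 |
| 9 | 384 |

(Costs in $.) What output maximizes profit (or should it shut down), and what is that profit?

Compute π = P·y − TC at each output: y=0: -88; y=1: -24; y=2: 52; y=3: 128; y=4: 202; y=5: 273; y=6: 325; y=7: 359; y=8: 370; y=9: 345.
Profit is maximized at y = 8. AVC there is 190/8 = $23.75 ≤ P, so producing beats shutting down (which would give -$88).

y = 8; profit = $370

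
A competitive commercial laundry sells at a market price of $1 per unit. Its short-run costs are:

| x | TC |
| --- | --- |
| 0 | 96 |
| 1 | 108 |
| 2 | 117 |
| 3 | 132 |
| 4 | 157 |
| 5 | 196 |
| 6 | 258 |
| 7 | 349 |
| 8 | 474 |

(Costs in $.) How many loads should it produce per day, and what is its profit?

Tabulate TR − TC: x=0: -96; x=1: -107; x=2: -115; x=3: -129; x=4: -153; x=5: -191; x=6: -252; x=7: -342; x=8: -466.
Profit is highest at x = 0. Equivalently, the lowest AVC in the table is 21/2 ≈ $10.50 at x = 2, and P = $1 falls below it — price never covers variable cost, so the firm shuts down and loses only its fixed cost.

x = 0 (shut down); profit = -$96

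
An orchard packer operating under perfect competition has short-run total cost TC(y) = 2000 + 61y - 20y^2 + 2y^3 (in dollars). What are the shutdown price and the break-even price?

Shutdown price = $11; break-even price = $261

Shutdown price = min AVC. AVC = 61 - 20y + 2y^2, with vertex at y = 5 and minimum $11.
ATC = 2000/y + 61 - 20y + 2y^2. Setting dATC/dy = −2000/y^2 − 20 + 4y = 0 gives y = 10 (since 4·10^3 − 20·10^2 = 2000).
min ATC = 2000/10 + 61 − 20·10 + 2·10^2 = $261. That is the break-even price.
Between these two prices the firm operates at a loss; above $261 it earns a profit.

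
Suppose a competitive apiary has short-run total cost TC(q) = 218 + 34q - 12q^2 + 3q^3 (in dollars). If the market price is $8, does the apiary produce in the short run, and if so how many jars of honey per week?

Variable cost is VC = 34q - 12q^2 + 3q^3, so AVC = VC/q = 34 - 12q + 3q^2 and MC = dTC/dq = 34 - 24q + 9q^2.
AVC hits its minimum where MC = AVC, at q = 2, giving min AVC = 34 - 12·2 + 3·2^2 = $22.
P = $8 lies below min AVC = $22; no output level covers variable cost.
The firm minimizes its loss by shutting down and losing only its fixed cost of $218.

Shut down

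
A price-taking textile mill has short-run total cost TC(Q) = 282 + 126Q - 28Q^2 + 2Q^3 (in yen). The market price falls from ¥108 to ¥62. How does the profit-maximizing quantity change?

AVC = 126 - 28Q + 2Q^2, minimized at Q = 7 where min AVC = ¥28. MC = 126 - 56Q + 6Q^2.
At P = ¥108 ≥ min AVC, set P = MC on the rising branch: Q = 9.
At P = ¥62 ≥ min AVC, set P = MC: Q = 8. The firm stays open but cuts output.

Output falls from 9 to 8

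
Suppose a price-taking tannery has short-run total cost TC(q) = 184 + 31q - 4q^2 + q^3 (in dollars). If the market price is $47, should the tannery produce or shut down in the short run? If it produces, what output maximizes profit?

Produce at q = 4

Strip out fixed cost: VC = 31q - 4q^2 + q^3. Then AVC = 31 - 4q + q^2 and MC = 31 - 8q + 3q^2.
AVC is minimized where dAVC/dq = -4 + 2q = 0, at q = 2; min AVC = 31 - 4·2 + 2^2 = $27.
Since P = $47 ≥ min AVC = $27, price covers variable cost and the firm should produce.
Solving P = MC: -16 - 8q + 3q^2 = 0 ⇒ q = -4/3 or 4. On the upward-sloping branch, q* = 4.
Check: AVC at q = 4 is $31 ≤ P, so revenue covers variable cost.
Profit = P·q − TC = 47·4 − 308 = -$120, a loss, but smaller than the $184 fixed cost the firm would lose by shutting down.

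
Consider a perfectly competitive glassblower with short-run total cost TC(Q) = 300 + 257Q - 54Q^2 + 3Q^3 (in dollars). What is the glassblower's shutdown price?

$14 per unit

The shutdown price is the minimum of AVC. VC = 257Q - 54Q^2 + 3Q^3, so AVC = 257 - 54Q + 3Q^2.
dAVC/dQ = -54 + 6Q = 0 gives Q = 9. min AVC = 257 - 54·9 + 3·9^2 = 14.
For P < $14 the firm produces nothing.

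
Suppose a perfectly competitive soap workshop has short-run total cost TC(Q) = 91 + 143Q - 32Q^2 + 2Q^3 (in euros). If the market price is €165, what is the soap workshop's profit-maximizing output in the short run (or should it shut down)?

Produce at Q = 11

From TC, MC = TC'(Q) = 143 - 64Q + 6Q^2 and AVC = VC/Q = 143 - 32Q + 2Q^2.
AVC hits its minimum where MC = AVC, at Q = 8, giving min AVC = 143 - 32·8 + 2·8^2 = €15.
P = €165 exceeds min AVC = €15, so the firm stays open.
P = MC gives -22 - 64Q + 6Q^2 = 0, with roots -1/3 and 11. Take the larger (rising MC): Q* = 11.
Check: AVC at Q = 11 is €33 ≤ P, so revenue covers variable cost.
Profit = P·Q − TC = 165·11 − 454 = €1361.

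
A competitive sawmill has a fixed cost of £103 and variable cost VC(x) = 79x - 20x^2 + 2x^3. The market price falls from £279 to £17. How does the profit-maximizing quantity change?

MC = 79 - 40x + 6x^2; the shutdown threshold is min AVC = £29 (at x = 5).
At P = £279 ≥ min AVC, set P = MC on the rising branch: x = 10.
At P = £17 < min AVC = £29, price no longer covers variable cost at any output, so the firm shuts down: x = 0.

Output falls from 10 to 0 (the firm shuts down)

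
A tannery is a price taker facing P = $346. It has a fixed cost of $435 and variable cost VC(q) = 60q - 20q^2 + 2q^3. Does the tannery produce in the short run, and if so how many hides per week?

Produce at q = 11

Variable cost is VC = 60q - 20q^2 + 2q^3, so AVC = VC/q = 60 - 20q + 2q^2 and MC = dTC/dq = 60 - 40q + 6q^2.
The AVC parabola has its vertex at q = 20/4 = 5, where AVC = 60 - 20·5 + 2·5^2 = $10.
Since P = $346 ≥ min AVC = $10, price covers variable cost and the firm should produce.
Solving P = MC: -286 - 40q + 6q^2 = 0 ⇒ q = -13/3 or 11. On the upward-sloping branch, q* = 11.
Check: AVC at q = 11 is $82 ≤ P, so revenue covers variable cost.
Profit = P·q − TC = 346·11 − 1337 = $2469.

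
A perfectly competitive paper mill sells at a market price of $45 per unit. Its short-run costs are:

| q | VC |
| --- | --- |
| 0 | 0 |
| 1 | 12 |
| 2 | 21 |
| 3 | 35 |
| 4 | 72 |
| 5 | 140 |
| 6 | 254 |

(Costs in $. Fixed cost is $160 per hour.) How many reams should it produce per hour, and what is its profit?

Tabulate TR − TC: q=0: -160; q=1: -127; q=2: -91; q=3: -60; q=4: -52; q=5: -75; q=6: -144.
Profit is maximized at q = 4. AVC there is 72/4 = $18 ≤ P, so producing beats shutting down (which would give -$160).

q = 4; profit = -$52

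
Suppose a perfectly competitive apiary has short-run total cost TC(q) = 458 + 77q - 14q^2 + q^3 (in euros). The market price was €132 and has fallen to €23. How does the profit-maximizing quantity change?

MC = 77 - 28q + 3q^2; the shutdown threshold is min AVC = €28 (at q = 7).
At P = €132 ≥ min AVC, set P = MC on the rising branch: q = 11.
At P = €23 < min AVC = €28, price no longer covers variable cost at any output, so the firm shuts down: q = 0.

Output falls from 11 to 0 (the firm shuts down)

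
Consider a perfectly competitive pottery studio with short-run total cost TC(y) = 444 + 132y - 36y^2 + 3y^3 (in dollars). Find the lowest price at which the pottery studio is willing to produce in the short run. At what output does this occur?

Short-run supply begins at min AVC. From VC = 132y - 36y^2 + 3y^3, AVC = 132 - 36y + 3y^2.
dAVC/dy = -36 + 6y = 0 gives y = 6. min AVC = 132 - 36·6 + 3·6^2 = 24.
So the shutdown price is $24.

$24 per unit, at y = 6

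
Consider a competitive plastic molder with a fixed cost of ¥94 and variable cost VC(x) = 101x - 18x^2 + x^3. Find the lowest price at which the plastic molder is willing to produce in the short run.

Short-run supply begins at min AVC. From VC = 101x - 18x^2 + x^3, AVC = 101 - 18x + x^2.
dAVC/dx = -18 + 2x = 0 gives x = 9. min AVC = 101 - 18·9 + 9^2 = 20.
For P < ¥20 the firm produces nothing.

¥20 per unit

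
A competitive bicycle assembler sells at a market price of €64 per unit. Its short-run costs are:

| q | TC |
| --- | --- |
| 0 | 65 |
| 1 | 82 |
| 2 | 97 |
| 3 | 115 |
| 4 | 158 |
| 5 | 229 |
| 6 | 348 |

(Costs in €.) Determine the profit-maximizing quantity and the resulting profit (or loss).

Profit at each row (π = 64q − TC): q=0: -65; q=1: -18; q=2: 31; q=3: 77; q=4: 98; q=5: 91; q=6: 36.
Profit is maximized at q = 4. AVC there is 93/4 = €23.25 ≤ P, so producing beats shutting down (which would give -€65).

q = 4; profit = €98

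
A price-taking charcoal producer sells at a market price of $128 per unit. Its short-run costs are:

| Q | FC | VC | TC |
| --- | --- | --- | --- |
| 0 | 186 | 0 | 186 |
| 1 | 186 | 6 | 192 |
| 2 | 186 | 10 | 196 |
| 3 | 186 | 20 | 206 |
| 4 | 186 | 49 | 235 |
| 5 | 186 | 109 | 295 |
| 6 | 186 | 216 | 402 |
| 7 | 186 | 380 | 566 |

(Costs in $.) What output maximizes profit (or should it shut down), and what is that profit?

Q = 6; profit = $366

Profit at each row (π = 128Q − TC): Q=0: -186; Q=1: -64; Q=2: 60; Q=3: 178; Q=4: 277; Q=5: 345; Q=6: 366; Q=7: 330.
Profit is maximized at Q = 6. AVC there is 216/6 = $36 ≤ P, so producing beats shutting down (which would give -$186).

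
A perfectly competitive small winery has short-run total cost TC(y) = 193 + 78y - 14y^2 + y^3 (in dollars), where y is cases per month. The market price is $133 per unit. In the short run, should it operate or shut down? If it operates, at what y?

Strip out fixed cost: VC = 78y - 14y^2 + y^3. Then AVC = 78 - 14y + y^2 and MC = 78 - 28y + 3y^2.
AVC is minimized where dAVC/dy = -14 + 2y = 0, at y = 7; min AVC = 78 - 14·7 + 7^2 = $29.
P = $133 exceeds min AVC = $29, so the firm stays open.
Solving P = MC: -55 - 28y + 3y^2 = 0 ⇒ y = -5/3 or 11. On the upward-sloping branch, y* = 11.
Check: AVC at y = 11 is $45 ≤ P, so revenue covers variable cost.
Profit = P·y − TC = 133·11 − 688 = $775.

Produce at y = 11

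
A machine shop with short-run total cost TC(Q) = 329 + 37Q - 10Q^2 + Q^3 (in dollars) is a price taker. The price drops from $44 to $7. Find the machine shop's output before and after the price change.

Output falls from 7 to 0 (the firm shuts down)

MC = 37 - 20Q + 3Q^2; the shutdown threshold is min AVC = $12 (at Q = 5).
At P = $44 ≥ min AVC, set P = MC on the rising branch: Q = 7.
At P = $7 < min AVC = $12, price no longer covers variable cost at any output, so the firm shuts down: Q = 0.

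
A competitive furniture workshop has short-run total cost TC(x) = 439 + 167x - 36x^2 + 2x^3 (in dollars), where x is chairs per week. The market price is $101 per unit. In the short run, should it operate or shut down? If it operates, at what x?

From TC, MC = TC'(x) = 167 - 72x + 6x^2 and AVC = VC/x = 167 - 36x + 2x^2.
The AVC parabola has its vertex at x = 36/4 = 9, where AVC = 167 - 36·9 + 2·9^2 = $5.
Since P = $101 ≥ min AVC = $5, price covers variable cost and the firm should produce.
P = MC gives 66 - 72x + 6x^2 = 0, with roots 1 and 11. Take the larger (rising MC): x* = 11.
Check: AVC at x = 11 is $13 ≤ P, so revenue covers variable cost.
Profit = P·x − TC = 101·11 − 582 = $529.

Produce at x = 11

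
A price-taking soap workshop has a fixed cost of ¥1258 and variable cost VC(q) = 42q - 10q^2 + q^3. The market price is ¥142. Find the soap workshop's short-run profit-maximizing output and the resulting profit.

AVC = 42 - 10q + q^2 has its minimum ¥17 at q = 5; price ¥142 clears that bar, so the firm operates.
With MC = 42 - 20q + 3q^2, P = MC on the upward-sloping part at q* = 10.
TR = 142·10 = 1420. TC = 1258 + 420 = 1678. Profit = 1420 − 1678 = -¥258.
Shutting down would mean losing the fixed cost of ¥1258, so operating at a loss of ¥258 is better by ¥1000.

Profit = -¥258 at q = 10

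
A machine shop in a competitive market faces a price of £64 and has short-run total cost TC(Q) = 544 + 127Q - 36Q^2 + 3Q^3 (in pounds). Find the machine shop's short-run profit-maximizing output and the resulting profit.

Profit = -£250 at Q = 7

AVC = 127 - 36Q + 3Q^2; min AVC = £19 at Q = 6. Since P = £64 ≥ min AVC, the firm produces.
With MC = 127 - 72Q + 9Q^2, P = MC on the upward-sloping part at Q* = 7.
TR = 64·7 = 448. TC = 544 + 154 = 698. Profit = 448 − 698 = -£250.
Shutting down would mean losing the fixed cost of £544, so operating at a loss of £250 is better by £294.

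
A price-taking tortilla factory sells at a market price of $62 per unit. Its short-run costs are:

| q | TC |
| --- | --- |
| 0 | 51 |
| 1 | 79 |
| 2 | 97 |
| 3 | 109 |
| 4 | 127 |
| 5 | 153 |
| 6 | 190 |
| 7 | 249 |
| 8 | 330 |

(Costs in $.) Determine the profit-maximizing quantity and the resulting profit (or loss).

q = 7; profit = $185

Compute π = P·q − TC at each output: q=0: -51; q=1: -17; q=2: 27; q=3: 77; q=4: 121; q=5: 157; q=6: 182; q=7: 185; q=8: 166.
Profit is maximized at q = 7. AVC there is 198/7 = $28.29 ≤ P, so producing beats shutting down (which would give -$51).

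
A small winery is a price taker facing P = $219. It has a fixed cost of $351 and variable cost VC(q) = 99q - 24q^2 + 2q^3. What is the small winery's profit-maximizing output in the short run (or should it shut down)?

From TC, MC = TC'(q) = 99 - 48q + 6q^2 and AVC = VC/q = 99 - 24q + 2q^2.
AVC is minimized where dAVC/dq = -24 + 4q = 0, at q = 6; min AVC = 99 - 24·6 + 2·6^2 = $27.
Because $219 ≥ $27, revenue can cover variable cost; the firm operates.
Solving P = MC: -120 - 48q + 6q^2 = 0 ⇒ q = -2 or 10. On the upward-sloping branch, q* = 10.
Check: AVC at q = 10 is $59 ≤ P, so revenue covers variable cost.
Profit = P·q − TC = 219·10 − 941 = $1249.

Produce at q = 10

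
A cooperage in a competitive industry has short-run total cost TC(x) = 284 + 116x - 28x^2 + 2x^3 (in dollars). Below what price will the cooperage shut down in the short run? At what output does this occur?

The shutdown price is the minimum of AVC. VC = 116x - 28x^2 + 2x^3, so AVC = 116 - 28x + 2x^2.
dAVC/dx = -28 + 4x = 0 gives x = 7. min AVC = 116 - 28·7 + 2·7^2 = 18.
The firm shuts down for any P below $18.

$18 per unit, at x = 7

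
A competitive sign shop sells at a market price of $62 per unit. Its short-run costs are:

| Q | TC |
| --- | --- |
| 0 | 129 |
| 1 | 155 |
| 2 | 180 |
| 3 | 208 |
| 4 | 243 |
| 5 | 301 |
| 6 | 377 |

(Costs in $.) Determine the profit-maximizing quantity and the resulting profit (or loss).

Q = 5; profit = $9

Profit at each row (π = 62Q − TC): Q=0: -129; Q=1: -93; Q=2: -56; Q=3: -22; Q=4: 5; Q=5: 9; Q=6: -5.
Profit is maximized at Q = 5. AVC there is 172/5 = $34.40 ≤ P, so producing beats shutting down (which would give -$129).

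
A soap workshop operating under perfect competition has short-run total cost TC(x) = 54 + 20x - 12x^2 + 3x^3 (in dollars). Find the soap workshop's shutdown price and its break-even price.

Shutdown price = $8; break-even price = $29

AVC = 20 - 12x + 3x^2; minimized at x = 2, giving min AVC = $8. That is the shutdown price.
ATC = 54/x + 20 - 12x + 3x^2. Setting dATC/dx = −54/x^2 − 12 + 6x = 0 gives x = 3 (since 6·3^3 − 12·3^2 = 54).
min ATC = 54/3 + 20 − 12·3 + 3·3^2 = $29. That is the break-even price.
For $8 ≤ P < $29 the firm produces at a loss; below $8 it shuts down.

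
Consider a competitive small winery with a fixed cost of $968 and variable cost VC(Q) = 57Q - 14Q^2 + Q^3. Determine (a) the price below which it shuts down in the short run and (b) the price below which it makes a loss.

Shutdown price = min AVC. AVC = 57 - 14Q + Q^2, with vertex at Q = 7 and minimum $8.
ATC = 968/Q + 57 - 14Q + Q^2. Setting dATC/dQ = −968/Q^2 − 14 + 2Q = 0 gives Q = 11 (since 2·11^3 − 14·11^2 = 968).
min ATC = 968/11 + 57 − 14·11 + 11^2 = $112. That is the break-even price.
For $8 ≤ P < $112 the firm produces at a loss; below $8 it shuts down.

Shutdown price = $8; break-even price = $112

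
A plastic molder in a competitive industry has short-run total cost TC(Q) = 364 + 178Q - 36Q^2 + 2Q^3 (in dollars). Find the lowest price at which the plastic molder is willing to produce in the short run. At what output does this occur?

Short-run supply begins at min AVC. From VC = 178Q - 36Q^2 + 2Q^3, AVC = 178 - 36Q + 2Q^2.
dAVC/dQ = -36 + 4Q = 0 gives Q = 9. min AVC = 178 - 36·9 + 2·9^2 = 16.
So the shutdown price is $16.

$16 per unit, at Q = 9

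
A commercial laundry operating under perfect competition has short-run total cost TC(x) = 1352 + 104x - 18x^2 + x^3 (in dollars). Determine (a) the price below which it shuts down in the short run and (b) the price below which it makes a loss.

AVC = 104 - 18x + x^2; minimized at x = 9, giving min AVC = $23. That is the shutdown price.
ATC = 1352/x + 104 - 18x + x^2. Setting dATC/dx = −1352/x^2 − 18 + 2x = 0 gives x = 13 (since 2·13^3 − 18·13^2 = 1352).
min ATC = 1352/13 + 104 − 18·13 + 13^2 = $143. That is the break-even price.
Between these two prices the firm operates at a loss; above $143 it earns a profit.

Shutdown price = $23; break-even price = $143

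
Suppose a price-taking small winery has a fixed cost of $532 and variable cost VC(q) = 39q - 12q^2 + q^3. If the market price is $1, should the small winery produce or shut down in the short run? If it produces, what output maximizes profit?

Shut down

From TC, MC = TC'(q) = 39 - 24q + 3q^2 and AVC = VC/q = 39 - 12q + q^2.
AVC hits its minimum where MC = AVC, at q = 6, giving min AVC = 39 - 12·6 + 6^2 = $3.
Since P = $1 < min AVC = $3, price fails to cover variable cost at any output.
Shutting down limits the loss to fixed cost, $532.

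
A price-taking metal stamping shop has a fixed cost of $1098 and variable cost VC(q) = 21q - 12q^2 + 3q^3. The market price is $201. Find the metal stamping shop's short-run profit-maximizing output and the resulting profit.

Profit = -$234 at q = 6

AVC = 21 - 12q + 3q^2; min AVC = $9 at q = 2. Since P = $201 ≥ min AVC, the firm produces.
With MC = 21 - 24q + 9q^2, P = MC on the upward-sloping part at q* = 6.
TR = 201·6 = 1206. TC = 1098 + 342 = 1440. Profit = 1206 − 1440 = -$234.
Shutting down would mean losing the fixed cost of $1098, so operating at a loss of $234 is better by $864.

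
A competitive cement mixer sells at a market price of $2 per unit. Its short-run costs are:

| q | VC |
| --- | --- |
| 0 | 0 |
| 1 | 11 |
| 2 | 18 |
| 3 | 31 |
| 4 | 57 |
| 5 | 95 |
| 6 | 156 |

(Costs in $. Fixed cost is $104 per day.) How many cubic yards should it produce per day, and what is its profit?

q = 0 (shut down); profit = -$104

Tabulate TR − TC: q=0: -104; q=1: -113; q=2: -118; q=3: -129; q=4: -153; q=5: -189; q=6: -248.
Profit is highest at q = 0. Equivalently, the lowest AVC in the table is 18/2 ≈ $9 at q = 2, and P = $2 falls below it — price never covers variable cost, so the firm shuts down and loses only its fixed cost.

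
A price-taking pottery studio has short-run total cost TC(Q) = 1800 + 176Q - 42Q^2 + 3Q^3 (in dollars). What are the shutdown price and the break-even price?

Shutdown price = $29; break-even price = $236

AVC = 176 - 42Q + 3Q^2; minimized at Q = 7, giving min AVC = $29. That is the shutdown price.
ATC = 1800/Q + 176 - 42Q + 3Q^2. Setting dATC/dQ = −1800/Q^2 − 42 + 6Q = 0 gives Q = 10 (since 6·10^3 − 42·10^2 = 1800).
min ATC = 1800/10 + 176 − 42·10 + 3·10^2 = $236. That is the break-even price.
For $29 ≤ P < $236 the firm produces at a loss; below $29 it shuts down.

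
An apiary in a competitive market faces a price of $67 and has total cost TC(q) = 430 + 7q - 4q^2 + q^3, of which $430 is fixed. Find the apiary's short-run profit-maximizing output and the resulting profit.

AVC = 7 - 4q + q^2 has its minimum $3 at q = 2; price $67 clears that bar, so the firm operates.
With MC = 7 - 8q + 3q^2, P = MC on the upward-sloping part at q* = 6.
TR = 67·6 = 402. TC = 430 + 114 = 544. Profit = 402 − 544 = -$142.
Shutting down would mean losing the fixed cost of $430, so operating at a loss of $142 is better by $288.

Profit = -$142 at q = 6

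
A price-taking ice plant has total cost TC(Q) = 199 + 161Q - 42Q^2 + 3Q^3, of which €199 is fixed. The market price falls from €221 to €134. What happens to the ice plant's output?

Output falls from 10 to 9

MC = 161 - 84Q + 9Q^2; the shutdown threshold is min AVC = €14 (at Q = 7).
At P = €221 ≥ min AVC, set P = MC on the rising branch: Q = 10.
At P = €134 ≥ min AVC, set P = MC: Q = 9. The firm stays open but cuts output.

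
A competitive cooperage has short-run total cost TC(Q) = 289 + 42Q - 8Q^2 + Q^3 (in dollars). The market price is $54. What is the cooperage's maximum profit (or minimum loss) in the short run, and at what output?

AVC = 42 - 8Q + Q^2 has its minimum $26 at Q = 4; price $54 clears that bar, so the firm operates.
MC = 42 - 16Q + 3Q^2. Setting P = MC and taking the root on the rising branch gives Q* = 6.
TR = 54·6 = 324. TC = 289 + 180 = 469. Profit = 324 − 469 = -$145.
Shutting down would mean losing the fixed cost of $289, so operating at a loss of $145 is better by $144.

Profit = -$145 at Q = 6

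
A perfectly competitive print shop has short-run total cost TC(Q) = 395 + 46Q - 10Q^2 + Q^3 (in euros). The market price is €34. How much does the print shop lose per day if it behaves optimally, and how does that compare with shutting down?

Profit = -€323 at Q = 6

AVC = 46 - 10Q + Q^2; min AVC = €21 at Q = 5. Since P = €34 ≥ min AVC, the firm produces.
MC = 46 - 20Q + 3Q^2. Setting P = MC and taking the root on the rising branch gives Q* = 6.
TR = 34·6 = 204. TC = 395 + 132 = 527. Profit = 204 − 527 = -€323.
Shutting down would mean losing the fixed cost of €395, so operating at a loss of €323 is better by €72.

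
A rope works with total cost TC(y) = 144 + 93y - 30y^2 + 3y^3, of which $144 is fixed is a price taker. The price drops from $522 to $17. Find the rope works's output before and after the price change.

Output falls from 11 to 0 (the firm shuts down)

MC = 93 - 60y + 9y^2; the shutdown threshold is min AVC = $18 (at y = 5).
At P = $522 ≥ min AVC, set P = MC on the rising branch: y = 11.
At P = $17 < min AVC = $18, price no longer covers variable cost at any output, so the firm shuts down: y = 0.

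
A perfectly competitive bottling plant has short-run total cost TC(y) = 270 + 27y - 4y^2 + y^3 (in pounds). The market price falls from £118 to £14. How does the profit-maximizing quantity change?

Output falls from 7 to 0 (the firm shuts down)

MC = 27 - 8y + 3y^2; the shutdown threshold is min AVC = £23 (at y = 2).
At P = £118 ≥ min AVC, set P = MC on the rising branch: y = 7.
At P = £14 < min AVC = £23, price no longer covers variable cost at any output, so the firm shuts down: y = 0.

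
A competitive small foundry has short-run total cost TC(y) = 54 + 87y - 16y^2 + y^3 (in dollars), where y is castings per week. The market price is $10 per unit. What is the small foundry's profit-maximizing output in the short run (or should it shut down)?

Shut down

From TC, MC = TC'(y) = 87 - 32y + 3y^2 and AVC = VC/y = 87 - 16y + y^2.
AVC hits its minimum where MC = AVC, at y = 8, giving min AVC = 87 - 16·8 + 8^2 = $23.
Since P = $10 < min AVC = $23, price fails to cover variable cost at any output.
Best response: produce nothing and absorb the $54 fixed cost.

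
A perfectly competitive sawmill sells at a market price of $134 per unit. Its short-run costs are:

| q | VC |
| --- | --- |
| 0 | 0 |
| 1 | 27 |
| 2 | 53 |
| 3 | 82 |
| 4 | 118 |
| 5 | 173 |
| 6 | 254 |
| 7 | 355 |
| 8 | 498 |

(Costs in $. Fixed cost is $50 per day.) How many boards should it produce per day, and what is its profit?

q = 7; profit = $533

Compute π = P·q − TC at each output: q=0: -50; q=1: 57; q=2: 165; q=3: 270; q=4: 368; q=5: 447; q=6: 500; q=7: 533; q=8: 524.
Profit is maximized at q = 7. AVC there is 355/7 = $50.71 ≤ P, so producing beats shutting down (which would give -$50).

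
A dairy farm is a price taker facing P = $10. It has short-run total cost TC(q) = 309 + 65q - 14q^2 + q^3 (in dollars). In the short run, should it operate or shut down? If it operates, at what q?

From TC, MC = TC'(q) = 65 - 28q + 3q^2 and AVC = VC/q = 65 - 14q + q^2.
AVC is minimized where dAVC/dq = -14 + 2q = 0, at q = 7; min AVC = 65 - 14·7 + 7^2 = $16.
P = $10 lies below min AVC = $16; no output level covers variable cost.
The firm minimizes its loss by shutting down and losing only its fixed cost of $309.

Shut down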